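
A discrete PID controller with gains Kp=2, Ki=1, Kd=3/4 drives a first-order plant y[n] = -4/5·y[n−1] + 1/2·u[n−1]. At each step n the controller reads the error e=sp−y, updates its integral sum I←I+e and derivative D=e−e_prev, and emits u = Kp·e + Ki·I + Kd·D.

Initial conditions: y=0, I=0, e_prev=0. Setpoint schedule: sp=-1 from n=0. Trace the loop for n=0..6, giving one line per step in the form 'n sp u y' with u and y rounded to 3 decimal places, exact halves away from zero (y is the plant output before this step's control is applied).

(exact arithmetic carried between steps; '≈' marks a value shown rounded to 6 d.p. or computed from one; I and e_prev carry over from the previous line; the table rounds u and y to 3 d.p., halves away from zero)
n=0: y=0, sp=-1, e=sp−y=-1; I=-1, D=e−e_prev=-1; u=2·(-1)+1·(-1)+3/4·(-1)=-3.75; next y=-4/5·0+1/2·(-3.75)=-1.875
n=1: y=-1.875, sp=-1, e=sp−y=0.875; I=-0.125, D=e−e_prev=1.875; u=2·0.875+1·(-0.125)+3/4·1.875=3.03125; next y=-4/5·(-1.875)+1/2·3.03125=3.015625
n=2: y=3.015625, sp=-1, e=sp−y=-4.015625; I=-4.140625, D=e−e_prev=-4.890625; u=2·(-4.015625)+1·(-4.140625)+3/4·(-4.890625)≈-15.839844; next y=-4/5·3.015625+1/2·(-15.839844)≈-10.332422
n=3: y≈-10.332422, sp=-1, e=sp−y≈9.332422; I≈5.191797, D=e−e_prev≈13.348047; u=2·9.332422+1·5.191797+3/4·13.348047≈33.867676; next y=-4/5·(-10.332422)+1/2·33.867676≈25.199775
n=4: y≈25.199775, sp=-1, e=sp−y≈-26.199775; I≈-21.007979, D=e−e_prev≈-35.532197; u=2·(-26.199775)+1·(-21.007979)+3/4·(-35.532197)≈-100.056677; next y=-4/5·25.199775+1/2·(-100.056677)≈-70.188159
n=5: y≈-70.188159, sp=-1, e=sp−y≈69.188159; I≈48.180180, D=e−e_prev≈95.387934; u=2·69.188159+1·48.180180+3/4·95.387934≈258.097449; next y=-4/5·(-70.188159)+1/2·258.097449≈185.199252
n=6: y≈185.199252, sp=-1, e=sp−y≈-186.199252; I≈-138.019071, D=e−e_prev≈-255.387411; u=2·(-186.199252)+1·(-138.019071)+3/4·(-255.387411)≈-701.958133; next y=-4/5·185.199252+1/2·(-701.958133)≈-499.138468

0 -1 -3.750 0.000
1 -1 3.031 -1.875
2 -1 -15.840 3.016
3 -1 33.868 -10.332
4 -1 -100.057 25.200
5 -1 258.097 -70.188
6 -1 -701.958 185.199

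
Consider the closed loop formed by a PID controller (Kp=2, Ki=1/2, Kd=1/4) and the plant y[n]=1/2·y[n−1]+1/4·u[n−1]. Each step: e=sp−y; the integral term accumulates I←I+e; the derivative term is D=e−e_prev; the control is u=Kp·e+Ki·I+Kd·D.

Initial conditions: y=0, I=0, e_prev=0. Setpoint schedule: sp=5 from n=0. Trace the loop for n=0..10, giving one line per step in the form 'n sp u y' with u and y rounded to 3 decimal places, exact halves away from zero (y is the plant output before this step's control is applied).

0 5 13.750 0.000
1 5 5.547 3.438
2 5 8.101 3.105
3 5 7.666 3.578
4 5 8.144 3.705
5 5 8.319 3.889
6 5 8.548 4.024
7 5 8.726 4.149
8 5 8.889 4.256
9 5 9.029 4.350
10 5 9.151 4.432

(exact arithmetic carried between steps; '≈' marks a value shown rounded to 6 d.p. or computed from one; I and e_prev carry over from the previous line; the table rounds u and y to 3 d.p., halves away from zero)
n=0: y=0, sp=5, e=sp−y=5; I=5, D=e−e_prev=5; u=2·5+1/2·5+1/4·5=13.75; next y=1/2·0+1/4·13.75=3.4375
n=1: y=3.4375, sp=5, e=sp−y=1.5625; I=6.5625, D=e−e_prev=-3.4375; u=2·1.5625+1/2·6.5625+1/4·(-3.4375)=5.546875; next y=1/2·3.4375+1/4·5.546875≈3.105469
n=2: y≈3.105469, sp=5, e=sp−y≈1.894531; I≈8.457031, D=e−e_prev≈0.332031; u=2·1.894531+1/2·8.457031+1/4·0.332031≈8.100586; next y=1/2·3.105469+1/4·8.100586≈3.577881
n=3: y≈3.577881, sp=5, e=sp−y≈1.422119; I≈9.879150, D=e−e_prev≈-0.472412; u=2·1.422119+1/2·9.879150+1/4·(-0.472412)≈7.665710; next y=1/2·3.577881+1/4·7.665710≈3.705368
n=4: y≈3.705368, sp=5, e=sp−y≈1.294632; I≈11.173782, D=e−e_prev≈-0.127487; u=2·1.294632+1/2·11.173782+1/4·(-0.127487)≈8.144283; next y=1/2·3.705368+1/4·8.144283≈3.888755
n=5: y≈3.888755, sp=5, e=sp−y≈1.111245; I≈12.285028, D=e−e_prev≈-0.183387; u=2·1.111245+1/2·12.285028+1/4·(-0.183387)≈8.319157; next y=1/2·3.888755+1/4·8.319157≈4.024167
n=6: y≈4.024167, sp=5, e=sp−y≈0.975833; I≈13.260861, D=e−e_prev≈-0.135412; u=2·0.975833+1/2·13.260861+1/4·(-0.135412)≈8.548244; next y=1/2·4.024167+1/4·8.548244≈4.149144
n=7: y≈4.149144, sp=5, e=sp−y≈0.850856; I≈14.111716, D=e−e_prev≈-0.124978; u=2·0.850856+1/2·14.111716+1/4·(-0.124978)≈8.726325; next y=1/2·4.149144+1/4·8.726325≈4.256153
n=8: y≈4.256153, sp=5, e=sp−y≈0.743847; I≈14.855563, D=e−e_prev≈-0.107009; u=2·0.743847+1/2·14.855563+1/4·(-0.107009)≈8.888722; next y=1/2·4.256153+1/4·8.888722≈4.350257
n=9: y≈4.350257, sp=5, e=sp−y≈0.649743; I≈15.505306, D=e−e_prev≈-0.094104; u=2·0.649743+1/2·15.505306+1/4·(-0.094104)≈9.028612; next y=1/2·4.350257+1/4·9.028612≈4.432282
n=10: y≈4.432282, sp=5, e=sp−y≈0.567718; I≈16.073024, D=e−e_prev≈-0.082024; u=2·0.567718+1/2·16.073024+1/4·(-0.082024)≈9.151442; next y=1/2·4.432282+1/4·9.151442≈4.504001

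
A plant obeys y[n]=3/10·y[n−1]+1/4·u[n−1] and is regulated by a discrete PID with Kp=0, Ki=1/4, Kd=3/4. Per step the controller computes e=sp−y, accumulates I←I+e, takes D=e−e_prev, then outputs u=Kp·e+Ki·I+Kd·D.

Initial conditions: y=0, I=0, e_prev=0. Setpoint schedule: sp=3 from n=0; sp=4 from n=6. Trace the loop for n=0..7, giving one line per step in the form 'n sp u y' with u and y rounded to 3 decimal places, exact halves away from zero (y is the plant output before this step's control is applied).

0 3 3.000 0.000
1 3 0.750 0.750
2 3 2.213 0.413
3 3 2.342 0.677
4 3 3.009 0.789
5 3 3.446 0.989
6 4 4.929 1.158
7 4 4.595 1.580

(exact arithmetic carried between steps; '≈' marks a value shown rounded to 6 d.p. or computed from one; I and e_prev carry over from the previous line; the table rounds u and y to 3 d.p., halves away from zero)
n=0: y=0, sp=3, e=sp−y=3; I=3, D=e−e_prev=3; u=0·3+1/4·3+3/4·3=3; next y=3/10·0+1/4·3=0.75
n=1: y=0.75, sp=3, e=sp−y=2.25; I=5.25, D=e−e_prev=-0.75; u=0·2.25+1/4·5.25+3/4·(-0.75)=0.75; next y=3/10·0.75+1/4·0.75=0.4125
n=2: y=0.4125, sp=3, e=sp−y=2.5875; I=7.8375, D=e−e_prev=0.3375; u=0·2.5875+1/4·7.8375+3/4·0.3375=2.2125; next y=3/10·0.4125+1/4·2.2125=0.676875
n=3: y=0.676875, sp=3, e=sp−y=2.323125; I=10.160625, D=e−e_prev=-0.264375; u=0·2.323125+1/4·10.160625+3/4·(-0.264375)=2.341875; next y=3/10·0.676875+1/4·2.341875≈0.788531
n=4: y≈0.788531, sp=3, e=sp−y≈2.211469; I≈12.372094, D=e−e_prev≈-0.111656; u=0·2.211469+1/4·12.372094+3/4·(-0.111656)≈3.009281; next y=3/10·0.788531+1/4·3.009281≈0.988880
n=5: y≈0.988880, sp=3, e=sp−y≈2.011120; I≈14.383214, D=e−e_prev≈-0.200348; u=0·2.011120+1/4·14.383214+3/4·(-0.200348)≈3.445542; next y=3/10·0.988880+1/4·3.445542≈1.158049
n=6: y≈1.158049, sp=4, e=sp−y≈2.841951; I≈17.225165, D=e−e_prev≈0.830830; u=0·2.841951+1/4·17.225165+3/4·0.830830≈4.929414; next y=3/10·1.158049+1/4·4.929414≈1.579768
n=7: y≈1.579768, sp=4, e=sp−y≈2.420232; I≈19.645396, D=e−e_prev≈-0.421719; u=0·2.420232+1/4·19.645396+3/4·(-0.421719)≈4.595060; next y=3/10·1.579768+1/4·4.595060≈1.622695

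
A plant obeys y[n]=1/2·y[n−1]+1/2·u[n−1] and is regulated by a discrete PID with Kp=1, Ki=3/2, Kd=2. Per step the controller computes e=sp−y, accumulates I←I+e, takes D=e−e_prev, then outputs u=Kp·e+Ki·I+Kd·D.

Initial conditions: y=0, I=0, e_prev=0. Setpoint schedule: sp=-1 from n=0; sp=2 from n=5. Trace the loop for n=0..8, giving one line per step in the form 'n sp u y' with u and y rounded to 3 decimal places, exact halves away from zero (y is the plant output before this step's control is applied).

(exact arithmetic carried between steps; '≈' marks a value shown rounded to 6 d.p. or computed from one; I and e_prev carry over from the previous line; the table rounds u and y to 3 d.p., halves away from zero)
n=0: y=0, sp=-1, e=sp−y=-1; I=-1, D=e−e_prev=-1; u=1·(-1)+3/2·(-1)+2·(-1)=-4.5; next y=1/2·0+1/2·(-4.5)=-2.25
n=1: y=-2.25, sp=-1, e=sp−y=1.25; I=0.25, D=e−e_prev=2.25; u=1·1.25+3/2·0.25+2·2.25=6.125; next y=1/2·(-2.25)+1/2·6.125=1.9375
n=2: y=1.9375, sp=-1, e=sp−y=-2.9375; I=-2.6875, D=e−e_prev=-4.1875; u=1·(-2.9375)+3/2·(-2.6875)+2·(-4.1875)=-15.34375; next y=1/2·1.9375+1/2·(-15.34375)=-6.703125
n=3: y=-6.703125, sp=-1, e=sp−y=5.703125; I=3.015625, D=e−e_prev=8.640625; u=1·5.703125+3/2·3.015625+2·8.640625≈27.507813; next y=1/2·(-6.703125)+1/2·27.507813≈10.402344
n=4: y≈10.402344, sp=-1, e=sp−y≈-11.402344; I≈-8.386719, D=e−e_prev≈-17.105469; u=1·(-11.402344)+3/2·(-8.386719)+2·(-17.105469)≈-58.193359; next y=1/2·10.402344+1/2·(-58.193359)≈-23.895508
n=5: y≈-23.895508, sp=2, e=sp−y≈25.895508; I≈17.508789, D=e−e_prev≈37.297852; u=1·25.895508+3/2·17.508789+2·37.297852≈126.754395; next y=1/2·(-23.895508)+1/2·126.754395≈51.429443
n=6: y≈51.429443, sp=2, e=sp−y≈-49.429443; I≈-31.920654, D=e−e_prev≈-75.324951; u=1·(-49.429443)+3/2·(-31.920654)+2·(-75.324951)≈-247.960327; next y=1/2·51.429443+1/2·(-247.960327)≈-98.265442
n=7: y≈-98.265442, sp=2, e=sp−y≈100.265442; I≈68.344788, D=e−e_prev≈149.694885; u=1·100.265442+3/2·68.344788+2·149.694885≈502.172394; next y=1/2·(-98.265442)+1/2·502.172394≈201.953476
n=8: y≈201.953476, sp=2, e=sp−y≈-199.953476; I≈-131.608688, D=e−e_prev≈-300.218918; u=1·(-199.953476)+3/2·(-131.608688)+2·(-300.218918)≈-997.804344; next y=1/2·201.953476+1/2·(-997.804344)≈-397.925434

0 -1 -4.500 0.000
1 -1 6.125 -2.250
2 -1 -15.344 1.938
3 -1 27.508 -6.703
4 -1 -58.193 10.402
5 2 126.754 -23.896
6 2 -247.960 51.429
7 2 502.172 -98.265
8 2 -997.804 201.953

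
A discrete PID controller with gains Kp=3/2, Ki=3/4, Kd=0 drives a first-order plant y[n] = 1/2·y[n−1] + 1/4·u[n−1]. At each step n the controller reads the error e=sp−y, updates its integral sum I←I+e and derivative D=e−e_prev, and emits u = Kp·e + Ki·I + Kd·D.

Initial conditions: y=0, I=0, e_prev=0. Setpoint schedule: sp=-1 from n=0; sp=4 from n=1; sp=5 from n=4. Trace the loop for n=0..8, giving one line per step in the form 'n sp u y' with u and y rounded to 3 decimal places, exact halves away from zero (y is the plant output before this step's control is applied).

0 -1 -2.250 0.000
1 4 9.516 -0.563
2 4 6.952 2.098
3 4 6.828 2.787
4 5 9.282 3.100
5 5 8.974 3.871
6 5 9.128 4.179
7 5 9.310 4.371
8 5 9.463 4.513

(exact arithmetic carried between steps; '≈' marks a value shown rounded to 6 d.p. or computed from one; I and e_prev carry over from the previous line; the table rounds u and y to 3 d.p., halves away from zero)
n=0: y=0, sp=-1, e=sp−y=-1; I=-1, D=e−e_prev=-1; u=3/2·(-1)+3/4·(-1)+0·(-1)=-2.25; next y=1/2·0+1/4·(-2.25)=-0.5625
n=1: y=-0.5625, sp=4, e=sp−y=4.5625; I=3.5625, D=e−e_prev=5.5625; u=3/2·4.5625+3/4·3.5625+0·5.5625=9.515625; next y=1/2·(-0.5625)+1/4·9.515625≈2.097656
n=2: y≈2.097656, sp=4, e=sp−y≈1.902344; I≈5.464844, D=e−e_prev≈-2.660156; u=3/2·1.902344+3/4·5.464844+0·(-2.660156)≈6.952148; next y=1/2·2.097656+1/4·6.952148≈2.786865
n=3: y≈2.786865, sp=4, e=sp−y≈1.213135; I≈6.677979, D=e−e_prev≈-0.689209; u=3/2·1.213135+3/4·6.677979+0·(-0.689209)≈6.828186; next y=1/2·2.786865+1/4·6.828186≈3.100479
n=4: y≈3.100479, sp=5, e=sp−y≈1.899521; I≈8.577499, D=e−e_prev≈0.686386; u=3/2·1.899521+3/4·8.577499+0·0.686386≈9.282406; next y=1/2·3.100479+1/4·9.282406≈3.870841
n=5: y≈3.870841, sp=5, e=sp−y≈1.129159; I≈9.706658, D=e−e_prev≈-0.770362; u=3/2·1.129159+3/4·9.706658+0·(-0.770362)≈8.973732; next y=1/2·3.870841+1/4·8.973732≈4.178854
n=6: y≈4.178854, sp=5, e=sp−y≈0.821146; I≈10.527805, D=e−e_prev≈-0.308013; u=3/2·0.821146+3/4·10.527805+0·(-0.308013)≈9.127573; next y=1/2·4.178854+1/4·9.127573≈4.371320
n=7: y≈4.371320, sp=5, e=sp−y≈0.628680; I≈11.156485, D=e−e_prev≈-0.192467; u=3/2·0.628680+3/4·11.156485+0·(-0.192467)≈9.310383; next y=1/2·4.371320+1/4·9.310383≈4.513256
n=8: y≈4.513256, sp=5, e=sp−y≈0.486744; I≈11.643229, D=e−e_prev≈-0.141936; u=3/2·0.486744+3/4·11.643229+0·(-0.141936)≈9.462538; next y=1/2·4.513256+1/4·9.462538≈4.622262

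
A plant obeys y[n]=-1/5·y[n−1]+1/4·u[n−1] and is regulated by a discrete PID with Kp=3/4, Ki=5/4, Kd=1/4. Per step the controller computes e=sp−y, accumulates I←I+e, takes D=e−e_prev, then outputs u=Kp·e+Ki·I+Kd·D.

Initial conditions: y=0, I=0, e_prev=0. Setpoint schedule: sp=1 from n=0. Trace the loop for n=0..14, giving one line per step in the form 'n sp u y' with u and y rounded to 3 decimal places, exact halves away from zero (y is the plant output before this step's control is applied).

(exact arithmetic carried between steps; '≈' marks a value shown rounded to 6 d.p. or computed from one; I and e_prev carry over from the previous line; the table rounds u and y to 3 d.p., halves away from zero)
n=0: y=0, sp=1, e=sp−y=1; I=1, D=e−e_prev=1; u=3/4·1+5/4·1+1/4·1=2.25; next y=-1/5·0+1/4·2.25=0.5625
n=1: y=0.5625, sp=1, e=sp−y=0.4375; I=1.4375, D=e−e_prev=-0.5625; u=3/4·0.4375+5/4·1.4375+1/4·(-0.5625)=1.984375; next y=-1/5·0.5625+1/4·1.984375≈0.383594
n=2: y≈0.383594, sp=1, e=sp−y≈0.616406; I≈2.053906, D=e−e_prev≈0.178906; u=3/4·0.616406+5/4·2.053906+1/4·0.178906≈3.074414; next y=-1/5·0.383594+1/4·3.074414≈0.691885
n=3: y≈0.691885, sp=1, e=sp−y≈0.308115; I≈2.362021, D=e−e_prev≈-0.308291; u=3/4·0.308115+5/4·2.362021+1/4·(-0.308291)≈3.106541; next y=-1/5·0.691885+1/4·3.106541≈0.638258
n=4: y≈0.638258, sp=1, e=sp−y≈0.361742; I≈2.723763, D=e−e_prev≈0.053627; u=3/4·0.361742+5/4·2.723763+1/4·0.053627≈3.689417; next y=-1/5·0.638258+1/4·3.689417≈0.794703
n=5: y≈0.794703, sp=1, e=sp−y≈0.205297; I≈2.929061, D=e−e_prev≈-0.156444; u=3/4·0.205297+5/4·2.929061+1/4·(-0.156444)≈3.776188; next y=-1/5·0.794703+1/4·3.776188≈0.785106
n=6: y≈0.785106, sp=1, e=sp−y≈0.214894; I≈3.143954, D=e−e_prev≈0.009596; u=3/4·0.214894+5/4·3.143954+1/4·0.009596≈4.093512; next y=-1/5·0.785106+1/4·4.093512≈0.866357
n=7: y≈0.866357, sp=1, e=sp−y≈0.133643; I≈3.277598, D=e−e_prev≈-0.081250; u=3/4·0.133643+5/4·3.277598+1/4·(-0.081250)≈4.176917; next y=-1/5·0.866357+1/4·4.176917≈0.870958
n=8: y≈0.870958, sp=1, e=sp−y≈0.129042; I≈3.406640, D=e−e_prev≈-0.004601; u=3/4·0.129042+5/4·3.406640+1/4·(-0.004601)≈4.353931; next y=-1/5·0.870958+1/4·4.353931≈0.914291
n=9: y≈0.914291, sp=1, e=sp−y≈0.085709; I≈3.492349, D=e−e_prev≈-0.043333; u=3/4·0.085709+5/4·3.492349+1/4·(-0.043333)≈4.418884; next y=-1/5·0.914291+1/4·4.418884≈0.921863
n=10: y≈0.921863, sp=1, e=sp−y≈0.078137; I≈3.570486, D=e−e_prev≈-0.007572; u=3/4·0.078137+5/4·3.570486+1/4·(-0.007572)≈4.519817; next y=-1/5·0.921863+1/4·4.519817≈0.945582
n=11: y≈0.945582, sp=1, e=sp−y≈0.054418; I≈3.624904, D=e−e_prev≈-0.023719; u=3/4·0.054418+5/4·3.624904+1/4·(-0.023719)≈4.566014; next y=-1/5·0.945582+1/4·4.566014≈0.952387
n=12: y≈0.952387, sp=1, e=sp−y≈0.047613; I≈3.672517, D=e−e_prev≈-0.006805; u=3/4·0.047613+5/4·3.672517+1/4·(-0.006805)≈4.624654; next y=-1/5·0.952387+1/4·4.624654≈0.965686
n=13: y≈0.965686, sp=1, e=sp−y≈0.034314; I≈3.706831, D=e−e_prev≈-0.013299; u=3/4·0.034314+5/4·3.706831+1/4·(-0.013299)≈4.655949; next y=-1/5·0.965686+1/4·4.655949≈0.970850
n=14: y≈0.970850, sp=1, e=sp−y≈0.029150; I≈3.735981, D=e−e_prev≈-0.005164; u=3/4·0.029150+5/4·3.735981+1/4·(-0.005164)≈4.690547; next y=-1/5·0.970850+1/4·4.690547≈0.978467

0 1 2.250 0.000
1 1 1.984 0.563
2 1 3.074 0.384
3 1 3.107 0.692
4 1 3.689 0.638
5 1 3.776 0.795
6 1 4.094 0.785
7 1 4.177 0.866
8 1 4.354 0.871
9 1 4.419 0.914
10 1 4.520 0.922
11 1 4.566 0.946
12 1 4.625 0.952
13 1 4.656 0.966
14 1 4.691 0.971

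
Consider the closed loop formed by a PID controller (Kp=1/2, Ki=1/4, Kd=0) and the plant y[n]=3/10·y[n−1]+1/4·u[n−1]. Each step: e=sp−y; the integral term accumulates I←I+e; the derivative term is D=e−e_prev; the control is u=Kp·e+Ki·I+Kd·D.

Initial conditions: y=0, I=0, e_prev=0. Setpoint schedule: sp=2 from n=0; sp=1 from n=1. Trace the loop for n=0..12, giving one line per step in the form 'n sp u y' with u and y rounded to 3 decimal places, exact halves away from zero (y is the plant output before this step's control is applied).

0 2 1.500 0.000
1 1 0.969 0.375
2 1 1.140 0.355
3 1 1.274 0.391
4 1 1.393 0.436
5 1 1.502 0.479
6 1 1.602 0.519
7 1 1.694 0.556
8 1 1.779 0.590
9 1 1.858 0.622
10 1 1.931 0.651
11 1 1.998 0.678
12 1 2.060 0.703

(exact arithmetic carried between steps; '≈' marks a value shown rounded to 6 d.p. or computed from one; I and e_prev carry over from the previous line; the table rounds u and y to 3 d.p., halves away from zero)
n=0: y=0, sp=2, e=sp−y=2; I=2, D=e−e_prev=2; u=1/2·2+1/4·2+0·2=1.5; next y=3/10·0+1/4·1.5=0.375
n=1: y=0.375, sp=1, e=sp−y=0.625; I=2.625, D=e−e_prev=-1.375; u=1/2·0.625+1/4·2.625+0·(-1.375)=0.96875; next y=3/10·0.375+1/4·0.96875≈0.354688
n=2: y≈0.354688, sp=1, e=sp−y≈0.645313; I≈3.270313, D=e−e_prev≈0.020313; u=1/2·0.645313+1/4·3.270313+0·0.020313≈1.140234; next y=3/10·0.354688+1/4·1.140234≈0.391465
n=3: y≈0.391465, sp=1, e=sp−y≈0.608535; I≈3.878848, D=e−e_prev≈-0.036777; u=1/2·0.608535+1/4·3.878848+0·(-0.036777)≈1.273979; next y=3/10·0.391465+1/4·1.273979≈0.435934
n=4: y≈0.435934, sp=1, e=sp−y≈0.564066; I≈4.442913, D=e−e_prev≈-0.044469; u=1/2·0.564066+1/4·4.442913+0·(-0.044469)≈1.392761; next y=3/10·0.435934+1/4·1.392761≈0.478971
n=5: y≈0.478971, sp=1, e=sp−y≈0.521029; I≈4.963943, D=e−e_prev≈-0.043036; u=1/2·0.521029+1/4·4.963943+0·(-0.043036)≈1.501500; next y=3/10·0.478971+1/4·1.501500≈0.519066
n=6: y≈0.519066, sp=1, e=sp−y≈0.480934; I≈5.444876, D=e−e_prev≈-0.040096; u=1/2·0.480934+1/4·5.444876+0·(-0.040096)≈1.601686; next y=3/10·0.519066+1/4·1.601686≈0.556141
n=7: y≈0.556141, sp=1, e=sp−y≈0.443859; I≈5.888735, D=e−e_prev≈-0.037075; u=1/2·0.443859+1/4·5.888735+0·(-0.037075)≈1.694113; next y=3/10·0.556141+1/4·1.694113≈0.590371
n=8: y≈0.590371, sp=1, e=sp−y≈0.409629; I≈6.298364, D=e−e_prev≈-0.034229; u=1/2·0.409629+1/4·6.298364+0·(-0.034229)≈1.779406; next y=3/10·0.590371+1/4·1.779406≈0.621963
n=9: y≈0.621963, sp=1, e=sp−y≈0.378037; I≈6.676402, D=e−e_prev≈-0.031592; u=1/2·0.378037+1/4·6.676402+0·(-0.031592)≈1.858119; next y=3/10·0.621963+1/4·1.858119≈0.651119
n=10: y≈0.651119, sp=1, e=sp−y≈0.348881; I≈7.025283, D=e−e_prev≈-0.029156; u=1/2·0.348881+1/4·7.025283+0·(-0.029156)≈1.930762; next y=3/10·0.651119+1/4·1.930762≈0.678026
n=11: y≈0.678026, sp=1, e=sp−y≈0.321974; I≈7.347257, D=e−e_prev≈-0.026907; u=1/2·0.321974+1/4·7.347257+0·(-0.026907)≈1.997801; next y=3/10·0.678026+1/4·1.997801≈0.702858
n=12: y≈0.702858, sp=1, e=sp−y≈0.297142; I≈7.644399, D=e−e_prev≈-0.024832; u=1/2·0.297142+1/4·7.644399+0·(-0.024832)≈2.059671; next y=3/10·0.702858+1/4·2.059671≈0.725775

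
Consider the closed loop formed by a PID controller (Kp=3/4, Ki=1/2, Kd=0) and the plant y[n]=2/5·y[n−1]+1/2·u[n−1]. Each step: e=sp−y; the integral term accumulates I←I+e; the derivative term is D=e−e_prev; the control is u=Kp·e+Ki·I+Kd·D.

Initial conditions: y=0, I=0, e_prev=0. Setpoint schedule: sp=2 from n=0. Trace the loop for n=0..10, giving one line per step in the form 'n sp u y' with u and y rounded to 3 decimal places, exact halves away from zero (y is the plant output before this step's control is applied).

0 2 2.500 0.000
1 2 1.938 1.250
2 2 2.039 1.469
3 2 2.132 1.607
4 2 2.201 1.709
5 2 2.253 1.784
6 2 2.291 1.840
7 2 2.319 1.881
8 2 2.340 1.912
9 2 2.356 1.935
10 2 2.367 1.952

(exact arithmetic carried between steps; '≈' marks a value shown rounded to 6 d.p. or computed from one; I and e_prev carry over from the previous line; the table rounds u and y to 3 d.p., halves away from zero)
n=0: y=0, sp=2, e=sp−y=2; I=2, D=e−e_prev=2; u=3/4·2+1/2·2+0·2=2.5; next y=2/5·0+1/2·2.5=1.25
n=1: y=1.25, sp=2, e=sp−y=0.75; I=2.75, D=e−e_prev=-1.25; u=3/4·0.75+1/2·2.75+0·(-1.25)=1.9375; next y=2/5·1.25+1/2·1.9375=1.46875
n=2: y=1.46875, sp=2, e=sp−y=0.53125; I=3.28125, D=e−e_prev=-0.21875; u=3/4·0.53125+1/2·3.28125+0·(-0.21875)≈2.039063; next y=2/5·1.46875+1/2·2.039063≈1.607031
n=3: y≈1.607031, sp=2, e=sp−y≈0.392969; I≈3.674219, D=e−e_prev≈-0.138281; u=3/4·0.392969+1/2·3.674219+0·(-0.138281)≈2.131836; next y=2/5·1.607031+1/2·2.131836≈1.708730
n=4: y≈1.708730, sp=2, e=sp−y≈0.291270; I≈3.965488, D=e−e_prev≈-0.101699; u=3/4·0.291270+1/2·3.965488+0·(-0.101699)≈2.201196; next y=2/5·1.708730+1/2·2.201196≈1.784090
n=5: y≈1.784090, sp=2, e=sp−y≈0.215910; I≈4.181398, D=e−e_prev≈-0.075360; u=3/4·0.215910+1/2·4.181398+0·(-0.075360)≈2.252631; next y=2/5·1.784090+1/2·2.252631≈1.839952
n=6: y≈1.839952, sp=2, e=sp−y≈0.160048; I≈4.341446, D=e−e_prev≈-0.055861; u=3/4·0.160048+1/2·4.341446+0·(-0.055861)≈2.290759; next y=2/5·1.839952+1/2·2.290759≈1.881360
n=7: y≈1.881360, sp=2, e=sp−y≈0.118640; I≈4.460086, D=e−e_prev≈-0.041409; u=3/4·0.118640+1/2·4.460086+0·(-0.041409)≈2.319023; next y=2/5·1.881360+1/2·2.319023≈1.912055
n=8: y≈1.912055, sp=2, e=sp−y≈0.087945; I≈4.548030, D=e−e_prev≈-0.030695; u=3/4·0.087945+1/2·4.548030+0·(-0.030695)≈2.339974; next y=2/5·1.912055+1/2·2.339974≈1.934809
n=9: y≈1.934809, sp=2, e=sp−y≈0.065191; I≈4.613221, D=e−e_prev≈-0.022754; u=3/4·0.065191+1/2·4.613221+0·(-0.022754)≈2.355504; next y=2/5·1.934809+1/2·2.355504≈1.951676
n=10: y≈1.951676, sp=2, e=sp−y≈0.048324; I≈4.661546, D=e−e_prev≈-0.016867; u=3/4·0.048324+1/2·4.661546+0·(-0.016867)≈2.367016; next y=2/5·1.951676+1/2·2.367016≈1.964178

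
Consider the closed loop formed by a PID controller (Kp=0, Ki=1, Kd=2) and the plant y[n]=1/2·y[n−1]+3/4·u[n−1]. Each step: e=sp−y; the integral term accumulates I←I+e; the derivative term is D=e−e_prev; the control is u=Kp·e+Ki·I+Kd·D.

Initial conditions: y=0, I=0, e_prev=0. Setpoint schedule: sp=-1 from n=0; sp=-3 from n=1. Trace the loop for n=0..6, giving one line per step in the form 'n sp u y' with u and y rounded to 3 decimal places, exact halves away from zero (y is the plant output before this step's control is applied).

(exact arithmetic carried between steps; '≈' marks a value shown rounded to 6 d.p. or computed from one; I and e_prev carry over from the previous line; the table rounds u and y to 3 d.p., halves away from zero)
n=0: y=0, sp=-1, e=sp−y=-1; I=-1, D=e−e_prev=-1; u=0·(-1)+1·(-1)+2·(-1)=-3; next y=1/2·0+3/4·(-3)=-2.25
n=1: y=-2.25, sp=-3, e=sp−y=-0.75; I=-1.75, D=e−e_prev=0.25; u=0·(-0.75)+1·(-1.75)+2·0.25=-1.25; next y=1/2·(-2.25)+3/4·(-1.25)=-2.0625
n=2: y=-2.0625, sp=-3, e=sp−y=-0.9375; I=-2.6875, D=e−e_prev=-0.1875; u=0·(-0.9375)+1·(-2.6875)+2·(-0.1875)=-3.0625; next y=1/2·(-2.0625)+3/4·(-3.0625)=-3.328125
n=3: y=-3.328125, sp=-3, e=sp−y=0.328125; I=-2.359375, D=e−e_prev=1.265625; u=0·0.328125+1·(-2.359375)+2·1.265625=0.171875; next y=1/2·(-3.328125)+3/4·0.171875≈-1.535156
n=4: y≈-1.535156, sp=-3, e=sp−y≈-1.464844; I≈-3.824219, D=e−e_prev≈-1.792969; u=0·(-1.464844)+1·(-3.824219)+2·(-1.792969)≈-7.410156; next y=1/2·(-1.535156)+3/4·(-7.410156)≈-6.325195
n=5: y≈-6.325195, sp=-3, e=sp−y≈3.325195; I≈-0.499023, D=e−e_prev≈4.790039; u=0·3.325195+1·(-0.499023)+2·4.790039≈9.081055; next y=1/2·(-6.325195)+3/4·9.081055≈3.648193
n=6: y≈3.648193, sp=-3, e=sp−y≈-6.648193; I≈-7.147217, D=e−e_prev≈-9.973389; u=0·(-6.648193)+1·(-7.147217)+2·(-9.973389)≈-27.093994; next y=1/2·3.648193+3/4·(-27.093994)≈-18.496399

0 -1 -3.000 0.000
1 -3 -1.250 -2.250
2 -3 -3.063 -2.063
3 -3 0.172 -3.328
4 -3 -7.410 -1.535
5 -3 9.081 -6.325
6 -3 -27.094 3.648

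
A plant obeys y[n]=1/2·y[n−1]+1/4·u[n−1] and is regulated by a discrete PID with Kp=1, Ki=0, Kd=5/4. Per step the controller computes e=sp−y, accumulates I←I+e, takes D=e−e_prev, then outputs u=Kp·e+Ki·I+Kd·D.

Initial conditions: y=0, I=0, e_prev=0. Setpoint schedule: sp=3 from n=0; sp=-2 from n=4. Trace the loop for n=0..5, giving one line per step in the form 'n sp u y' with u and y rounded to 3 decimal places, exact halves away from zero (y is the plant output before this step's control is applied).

0 3 6.750 0.000
1 3 -0.797 1.688
2 3 3.659 0.645
3 3 1.022 1.237
4 -2 -8.670 0.874
5 -2 2.986 -1.731

(exact arithmetic carried between steps; '≈' marks a value shown rounded to 6 d.p. or computed from one; I and e_prev carry over from the previous line; the table rounds u and y to 3 d.p., halves away from zero)
n=0: y=0, sp=3, e=sp−y=3; I=3, D=e−e_prev=3; u=1·3+0·3+5/4·3=6.75; next y=1/2·0+1/4·6.75=1.6875
n=1: y=1.6875, sp=3, e=sp−y=1.3125; I=4.3125, D=e−e_prev=-1.6875; u=1·1.3125+0·4.3125+5/4·(-1.6875)=-0.796875; next y=1/2·1.6875+1/4·(-0.796875)≈0.644531
n=2: y≈0.644531, sp=3, e=sp−y≈2.355469; I≈6.667969, D=e−e_prev≈1.042969; u=1·2.355469+0·6.667969+5/4·1.042969≈3.659180; next y=1/2·0.644531+1/4·3.659180≈1.237061
n=3: y≈1.237061, sp=3, e=sp−y≈1.762939; I≈8.430908, D=e−e_prev≈-0.592529; u=1·1.762939+0·8.430908+5/4·(-0.592529)≈1.022278; next y=1/2·1.237061+1/4·1.022278≈0.874100
n=4: y≈0.874100, sp=-2, e=sp−y≈-2.874100; I≈5.556808, D=e−e_prev≈-4.637039; u=1·(-2.874100)+0·5.556808+5/4·(-4.637039)≈-8.670399; next y=1/2·0.874100+1/4·(-8.670399)≈-1.730550
n=5: y≈-1.730550, sp=-2, e=sp−y≈-0.269450; I≈5.287358, D=e−e_prev≈2.604650; u=1·(-0.269450)+0·5.287358+5/4·2.604650≈2.986362; next y=1/2·(-1.730550)+1/4·2.986362≈-0.118684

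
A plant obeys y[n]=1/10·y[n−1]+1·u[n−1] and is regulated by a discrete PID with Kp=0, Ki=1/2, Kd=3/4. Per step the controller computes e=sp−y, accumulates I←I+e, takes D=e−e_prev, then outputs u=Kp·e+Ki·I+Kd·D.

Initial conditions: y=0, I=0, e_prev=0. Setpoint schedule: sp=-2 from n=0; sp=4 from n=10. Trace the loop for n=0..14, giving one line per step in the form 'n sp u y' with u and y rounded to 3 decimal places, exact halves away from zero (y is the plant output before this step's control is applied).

0 -2 -2.500 0.000
1 -2 1.125 -2.500
2 -2 -4.719 0.875
3 -2 3.258 -4.631
4 -2 -8.839 2.795
5 -2 8.526 -8.559
6 -2 -16.996 7.670
7 -2 20.215 -16.229
8 -2 -34.121 18.592
9 -2 45.266 -32.262
10 4 -63.121 42.040
11 4 95.281 -58.917
12 4 -134.361 89.390
13 4 202.689 -125.422
14 4 -288.170 190.147

(exact arithmetic carried between steps; '≈' marks a value shown rounded to 6 d.p. or computed from one; I and e_prev carry over from the previous line; the table rounds u and y to 3 d.p., halves away from zero)
n=0: y=0, sp=-2, e=sp−y=-2; I=-2, D=e−e_prev=-2; u=0·(-2)+1/2·(-2)+3/4·(-2)=-2.5; next y=1/10·0+1·(-2.5)=-2.5
n=1: y=-2.5, sp=-2, e=sp−y=0.5; I=-1.5, D=e−e_prev=2.5; u=0·0.5+1/2·(-1.5)+3/4·2.5=1.125; next y=1/10·(-2.5)+1·1.125=0.875
n=2: y=0.875, sp=-2, e=sp−y=-2.875; I=-4.375, D=e−e_prev=-3.375; u=0·(-2.875)+1/2·(-4.375)+3/4·(-3.375)=-4.71875; next y=1/10·0.875+1·(-4.71875)=-4.63125
n=3: y=-4.63125, sp=-2, e=sp−y=2.63125; I=-1.74375, D=e−e_prev=5.50625; u=0·2.63125+1/2·(-1.74375)+3/4·5.50625≈3.257813; next y=1/10·(-4.63125)+1·3.257813≈2.794688
n=4: y≈2.794688, sp=-2, e=sp−y≈-4.794688; I≈-6.538438, D=e−e_prev≈-7.425938; u=0·(-4.794688)+1/2·(-6.538438)+3/4·(-7.425938)≈-8.838672; next y=1/10·2.794688+1·(-8.838672)≈-8.559203
n=5: y≈-8.559203, sp=-2, e=sp−y≈6.559203; I≈0.020766, D=e−e_prev≈11.353891; u=0·6.559203+1/2·0.020766+3/4·11.353891≈8.525801; next y=1/10·(-8.559203)+1·8.525801≈7.669880
n=6: y≈7.669880, sp=-2, e=sp−y≈-9.669880; I≈-9.649115, D=e−e_prev≈-16.229084; u=0·(-9.669880)+1/2·(-9.649115)+3/4·(-16.229084)≈-16.996370; next y=1/10·7.669880+1·(-16.996370)≈-16.229382
n=7: y≈-16.229382, sp=-2, e=sp−y≈14.229382; I≈4.580267, D=e−e_prev≈23.899263; u=0·14.229382+1/2·4.580267+3/4·23.899263≈20.214581; next y=1/10·(-16.229382)+1·20.214581≈18.591642
n=8: y≈18.591642, sp=-2, e=sp−y≈-20.591642; I≈-16.011375, D=e−e_prev≈-34.821024; u=0·(-20.591642)+1/2·(-16.011375)+3/4·(-34.821024)≈-34.121456; next y=1/10·18.591642+1·(-34.121456)≈-32.262292
n=9: y≈-32.262292, sp=-2, e=sp−y≈30.262292; I≈14.250917, D=e−e_prev≈50.853934; u=0·30.262292+1/2·14.250917+3/4·50.853934≈45.265909; next y=1/10·(-32.262292)+1·45.265909≈42.039680
n=10: y≈42.039680, sp=4, e=sp−y≈-38.039680; I≈-23.788763, D=e−e_prev≈-68.301971; u=0·(-38.039680)+1/2·(-23.788763)+3/4·(-68.301971)≈-63.120860; next y=1/10·42.039680+1·(-63.120860)≈-58.916892
n=11: y≈-58.916892, sp=4, e=sp−y≈62.916892; I≈39.128129, D=e−e_prev≈100.956571; u=0·62.916892+1/2·39.128129+3/4·100.956571≈95.281493; next y=1/10·(-58.916892)+1·95.281493≈89.389804
n=12: y≈89.389804, sp=4, e=sp−y≈-85.389804; I≈-46.261675, D=e−e_prev≈-148.306696; u=0·(-85.389804)+1/2·(-46.261675)+3/4·(-148.306696)≈-134.360859; next y=1/10·89.389804+1·(-134.360859)≈-125.421879
n=13: y≈-125.421879, sp=4, e=sp−y≈129.421879; I≈83.160204, D=e−e_prev≈214.811683; u=0·129.421879+1/2·83.160204+3/4·214.811683≈202.688864; next y=1/10·(-125.421879)+1·202.688864≈190.146676
n=14: y≈190.146676, sp=4, e=sp−y≈-186.146676; I≈-102.986472, D=e−e_prev≈-315.568555; u=0·(-186.146676)+1/2·(-102.986472)+3/4·(-315.568555)≈-288.169652; next y=1/10·190.146676+1·(-288.169652)≈-269.154985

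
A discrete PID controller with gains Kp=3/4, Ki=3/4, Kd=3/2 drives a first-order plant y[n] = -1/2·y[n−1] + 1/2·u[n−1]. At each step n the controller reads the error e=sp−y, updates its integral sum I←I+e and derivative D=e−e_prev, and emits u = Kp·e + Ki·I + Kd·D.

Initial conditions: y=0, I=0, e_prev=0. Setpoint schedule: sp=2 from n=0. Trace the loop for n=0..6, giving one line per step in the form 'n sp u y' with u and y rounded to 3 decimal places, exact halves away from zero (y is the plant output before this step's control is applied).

(exact arithmetic carried between steps; '≈' marks a value shown rounded to 6 d.p. or computed from one; I and e_prev carry over from the previous line; the table rounds u and y to 3 d.p., halves away from zero)
n=0: y=0, sp=2, e=sp−y=2; I=2, D=e−e_prev=2; u=3/4·2+3/4·2+3/2·2=6; next y=-1/2·0+1/2·6=3
n=1: y=3, sp=2, e=sp−y=-1; I=1, D=e−e_prev=-3; u=3/4·(-1)+3/4·1+3/2·(-3)=-4.5; next y=-1/2·3+1/2·(-4.5)=-3.75
n=2: y=-3.75, sp=2, e=sp−y=5.75; I=6.75, D=e−e_prev=6.75; u=3/4·5.75+3/4·6.75+3/2·6.75=19.5; next y=-1/2·(-3.75)+1/2·19.5=11.625
n=3: y=11.625, sp=2, e=sp−y=-9.625; I=-2.875, D=e−e_prev=-15.375; u=3/4·(-9.625)+3/4·(-2.875)+3/2·(-15.375)=-32.4375; next y=-1/2·11.625+1/2·(-32.4375)=-22.03125
n=4: y=-22.03125, sp=2, e=sp−y=24.03125; I=21.15625, D=e−e_prev=33.65625; u=3/4·24.03125+3/4·21.15625+3/2·33.65625=84.375; next y=-1/2·(-22.03125)+1/2·84.375=53.203125
n=5: y=53.203125, sp=2, e=sp−y=-51.203125; I=-30.046875, D=e−e_prev=-75.234375; u=3/4·(-51.203125)+3/4·(-30.046875)+3/2·(-75.234375)≈-173.789063; next y=-1/2·53.203125+1/2·(-173.789063)≈-113.496094
n=6: y≈-113.496094, sp=2, e=sp−y≈115.496094; I≈85.449219, D=e−e_prev≈166.699219; u=3/4·115.496094+3/4·85.449219+3/2·166.699219≈400.757813; next y=-1/2·(-113.496094)+1/2·400.757813≈257.126953

0 2 6.000 0.000
1 2 -4.500 3.000
2 2 19.500 -3.750
3 2 -32.438 11.625
4 2 84.375 -22.031
5 2 -173.789 53.203
6 2 400.758 -113.496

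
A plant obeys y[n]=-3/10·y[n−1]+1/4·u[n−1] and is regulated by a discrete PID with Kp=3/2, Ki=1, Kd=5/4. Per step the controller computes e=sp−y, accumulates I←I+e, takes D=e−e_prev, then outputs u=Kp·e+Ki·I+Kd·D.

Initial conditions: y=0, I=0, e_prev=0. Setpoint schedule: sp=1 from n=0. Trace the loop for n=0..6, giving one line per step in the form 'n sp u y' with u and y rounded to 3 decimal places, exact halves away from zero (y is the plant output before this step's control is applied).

0 1 3.750 0.000
1 1 -0.016 0.938
2 1 5.804 -0.285
3 1 -1.271 1.536
4 1 9.151 -0.779
5 1 -4.339 2.521
6 1 14.624 -1.841

(exact arithmetic carried between steps; '≈' marks a value shown rounded to 6 d.p. or computed from one; I and e_prev carry over from the previous line; the table rounds u and y to 3 d.p., halves away from zero)
n=0: y=0, sp=1, e=sp−y=1; I=1, D=e−e_prev=1; u=3/2·1+1·1+5/4·1=3.75; next y=-3/10·0+1/4·3.75=0.9375
n=1: y=0.9375, sp=1, e=sp−y=0.0625; I=1.0625, D=e−e_prev=-0.9375; u=3/2·0.0625+1·1.0625+5/4·(-0.9375)=-0.015625; next y=-3/10·0.9375+1/4·(-0.015625)≈-0.285156
n=2: y≈-0.285156, sp=1, e=sp−y≈1.285156; I≈2.347656, D=e−e_prev≈1.222656; u=3/2·1.285156+1·2.347656+5/4·1.222656≈5.803711; next y=-3/10·(-0.285156)+1/4·5.803711≈1.536475
n=3: y≈1.536475, sp=1, e=sp−y≈-0.536475; I≈1.811182, D=e−e_prev≈-1.821631; u=3/2·(-0.536475)+1·1.811182+5/4·(-1.821631)≈-1.270569; next y=-3/10·1.536475+1/4·(-1.270569)≈-0.778585
n=4: y≈-0.778585, sp=1, e=sp−y≈1.778585; I≈3.589766, D=e−e_prev≈2.315059; u=3/2·1.778585+1·3.589766+5/4·2.315059≈9.151467; next y=-3/10·(-0.778585)+1/4·9.151467≈2.521442
n=5: y≈2.521442, sp=1, e=sp−y≈-1.521442; I≈2.068324, D=e−e_prev≈-3.300027; u=3/2·(-1.521442)+1·2.068324+5/4·(-3.300027)≈-4.338873; next y=-3/10·2.521442+1/4·(-4.338873)≈-1.841151
n=6: y≈-1.841151, sp=1, e=sp−y≈2.841151; I≈4.909475, D=e−e_prev≈4.362593; u=3/2·2.841151+1·4.909475+5/4·4.362593≈14.624442; next y=-3/10·(-1.841151)+1/4·14.624442≈4.208456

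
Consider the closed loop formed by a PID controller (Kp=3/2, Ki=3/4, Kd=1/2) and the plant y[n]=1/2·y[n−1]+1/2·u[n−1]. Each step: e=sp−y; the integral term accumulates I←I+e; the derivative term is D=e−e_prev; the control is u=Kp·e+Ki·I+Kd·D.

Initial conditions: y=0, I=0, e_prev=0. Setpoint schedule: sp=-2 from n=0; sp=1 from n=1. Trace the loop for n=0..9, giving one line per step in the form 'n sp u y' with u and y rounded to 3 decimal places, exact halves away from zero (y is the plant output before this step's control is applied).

(exact arithmetic carried between steps; '≈' marks a value shown rounded to 6 d.p. or computed from one; I and e_prev carry over from the previous line; the table rounds u and y to 3 d.p., halves away from zero)
n=0: y=0, sp=-2, e=sp−y=-2; I=-2, D=e−e_prev=-2; u=3/2·(-2)+3/4·(-2)+1/2·(-2)=-5.5; next y=1/2·0+1/2·(-5.5)=-2.75
n=1: y=-2.75, sp=1, e=sp−y=3.75; I=1.75, D=e−e_prev=5.75; u=3/2·3.75+3/4·1.75+1/2·5.75=9.8125; next y=1/2·(-2.75)+1/2·9.8125=3.53125
n=2: y=3.53125, sp=1, e=sp−y=-2.53125; I=-0.78125, D=e−e_prev=-6.28125; u=3/2·(-2.53125)+3/4·(-0.78125)+1/2·(-6.28125)≈-7.523438; next y=1/2·3.53125+1/2·(-7.523438)≈-1.996094
n=3: y≈-1.996094, sp=1, e=sp−y≈2.996094; I≈2.214844, D=e−e_prev≈5.527344; u=3/2·2.996094+3/4·2.214844+1/2·5.527344≈8.918945; next y=1/2·(-1.996094)+1/2·8.918945≈3.461426
n=4: y≈3.461426, sp=1, e=sp−y≈-2.461426; I≈-0.246582, D=e−e_prev≈-5.457520; u=3/2·(-2.461426)+3/4·(-0.246582)+1/2·(-5.457520)≈-6.605835; next y=1/2·3.461426+1/2·(-6.605835)≈-1.572205
n=5: y≈-1.572205, sp=1, e=sp−y≈2.572205; I≈2.325623, D=e−e_prev≈5.033630; u=3/2·2.572205+3/4·2.325623+1/2·5.033630≈8.119339; next y=1/2·(-1.572205)+1/2·8.119339≈3.273567
n=6: y≈3.273567, sp=1, e=sp−y≈-2.273567; I≈0.052055, D=e−e_prev≈-4.845772; u=3/2·(-2.273567)+3/4·0.052055+1/2·(-4.845772)≈-5.794195; next y=1/2·3.273567+1/2·(-5.794195)≈-1.260314
n=7: y≈-1.260314, sp=1, e=sp−y≈2.260314; I≈2.312369, D=e−e_prev≈4.533881; u=3/2·2.260314+3/4·2.312369+1/2·4.533881≈7.391689; next y=1/2·(-1.260314)+1/2·7.391689≈3.065687
n=8: y≈3.065687, sp=1, e=sp−y≈-2.065687; I≈0.246682, D=e−e_prev≈-4.326001; u=3/2·(-2.065687)+3/4·0.246682+1/2·(-4.326001)≈-5.076520; next y=1/2·3.065687+1/2·(-5.076520)≈-1.005416
n=9: y≈-1.005416, sp=1, e=sp−y≈2.005416; I≈2.252098, D=e−e_prev≈4.071104; u=3/2·2.005416+3/4·2.252098+1/2·4.071104≈6.732750; next y=1/2·(-1.005416)+1/2·6.732750≈2.863667

0 -2 -5.500 0.000
1 1 9.813 -2.750
2 1 -7.523 3.531
3 1 8.919 -1.996
4 1 -6.606 3.461
5 1 8.119 -1.572
6 1 -5.794 3.274
7 1 7.392 -1.260
8 1 -5.077 3.066
9 1 6.733 -1.005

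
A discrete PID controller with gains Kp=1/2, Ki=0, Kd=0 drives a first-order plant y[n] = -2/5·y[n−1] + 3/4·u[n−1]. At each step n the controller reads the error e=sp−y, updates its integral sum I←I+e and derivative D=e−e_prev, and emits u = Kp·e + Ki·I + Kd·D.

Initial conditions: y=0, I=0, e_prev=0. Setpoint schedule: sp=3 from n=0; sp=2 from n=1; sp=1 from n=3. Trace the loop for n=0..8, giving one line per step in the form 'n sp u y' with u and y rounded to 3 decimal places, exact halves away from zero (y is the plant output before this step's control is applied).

0 3 1.500 0.000
1 2 0.438 1.125
2 2 1.061 -0.122
3 1 0.078 0.844
4 1 0.640 -0.279
5 1 0.204 0.592
6 1 0.542 -0.083
7 1 0.280 0.440
8 1 0.483 0.034

(exact arithmetic carried between steps; '≈' marks a value shown rounded to 6 d.p. or computed from one; I and e_prev carry over from the previous line; the table rounds u and y to 3 d.p., halves away from zero)
n=0: y=0, sp=3, e=sp−y=3; I=3, D=e−e_prev=3; u=1/2·3+0·3+0·3=1.5; next y=-2/5·0+3/4·1.5=1.125
n=1: y=1.125, sp=2, e=sp−y=0.875; I=3.875, D=e−e_prev=-2.125; u=1/2·0.875+0·3.875+0·(-2.125)=0.4375; next y=-2/5·1.125+3/4·0.4375=-0.121875
n=2: y=-0.121875, sp=2, e=sp−y=2.121875; I=5.996875, D=e−e_prev=1.246875; u=1/2·2.121875+0·5.996875+0·1.246875≈1.060938; next y=-2/5·(-0.121875)+3/4·1.060938≈0.844453
n=3: y≈0.844453, sp=1, e=sp−y≈0.155547; I≈6.152422, D=e−e_prev≈-1.966328; u=1/2·0.155547+0·6.152422+0·(-1.966328)≈0.077773; next y=-2/5·0.844453+3/4·0.077773≈-0.279451
n=4: y≈-0.279451, sp=1, e=sp−y≈1.279451; I≈7.431873, D=e−e_prev≈1.123904; u=1/2·1.279451+0·7.431873+0·1.123904≈0.639726; next y=-2/5·(-0.279451)+3/4·0.639726≈0.591575
n=5: y≈0.591575, sp=1, e=sp−y≈0.408425; I≈7.840298, D=e−e_prev≈-0.871026; u=1/2·0.408425+0·7.840298+0·(-0.871026)≈0.204213; next y=-2/5·0.591575+3/4·0.204213≈-0.083470
n=6: y≈-0.083470, sp=1, e=sp−y≈1.083470; I≈8.923769, D=e−e_prev≈0.675045; u=1/2·1.083470+0·8.923769+0·0.675045≈0.541735; next y=-2/5·(-0.083470)+3/4·0.541735≈0.439690
n=7: y≈0.439690, sp=1, e=sp−y≈0.560310; I≈9.484079, D=e−e_prev≈-0.523160; u=1/2·0.560310+0·9.484079+0·(-0.523160)≈0.280155; next y=-2/5·0.439690+3/4·0.280155≈0.034241
n=8: y≈0.034241, sp=1, e=sp−y≈0.965759; I≈10.449839, D=e−e_prev≈0.405449; u=1/2·0.965759+0·10.449839+0·0.405449≈0.482880; next y=-2/5·0.034241+3/4·0.482880≈0.348464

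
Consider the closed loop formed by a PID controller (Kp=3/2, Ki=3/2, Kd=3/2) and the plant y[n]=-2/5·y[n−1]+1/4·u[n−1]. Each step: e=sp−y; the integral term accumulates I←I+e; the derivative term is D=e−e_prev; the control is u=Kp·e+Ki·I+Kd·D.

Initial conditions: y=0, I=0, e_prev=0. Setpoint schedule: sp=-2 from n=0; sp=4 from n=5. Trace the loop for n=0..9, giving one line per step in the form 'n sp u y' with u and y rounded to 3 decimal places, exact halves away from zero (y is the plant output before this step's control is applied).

(exact arithmetic carried between steps; '≈' marks a value shown rounded to 6 d.p. or computed from one; I and e_prev carry over from the previous line; the table rounds u and y to 3 d.p., halves away from zero)
n=0: y=0, sp=-2, e=sp−y=-2; I=-2, D=e−e_prev=-2; u=3/2·(-2)+3/2·(-2)+3/2·(-2)=-9; next y=-2/5·0+1/4·(-9)=-2.25
n=1: y=-2.25, sp=-2, e=sp−y=0.25; I=-1.75, D=e−e_prev=2.25; u=3/2·0.25+3/2·(-1.75)+3/2·2.25=1.125; next y=-2/5·(-2.25)+1/4·1.125=1.18125
n=2: y=1.18125, sp=-2, e=sp−y=-3.18125; I=-4.93125, D=e−e_prev=-3.43125; u=3/2·(-3.18125)+3/2·(-4.93125)+3/2·(-3.43125)=-17.315625; next y=-2/5·1.18125+1/4·(-17.315625)≈-4.801406
n=3: y≈-4.801406, sp=-2, e=sp−y≈2.801406; I≈-2.129844, D=e−e_prev≈5.982656; u=3/2·2.801406+3/2·(-2.129844)+3/2·5.982656≈9.981328; next y=-2/5·(-4.801406)+1/4·9.981328≈4.415895
n=4: y≈4.415895, sp=-2, e=sp−y≈-6.415895; I≈-8.545738, D=e−e_prev≈-9.217301; u=3/2·(-6.415895)+3/2·(-8.545738)+3/2·(-9.217301)≈-36.268400; next y=-2/5·4.415895+1/4·(-36.268400)≈-10.833458
n=5: y≈-10.833458, sp=4, e=sp−y≈14.833458; I≈6.287720, D=e−e_prev≈21.249352; u=3/2·14.833458+3/2·6.287720+3/2·21.249352≈63.555795; next y=-2/5·(-10.833458)+1/4·63.555795≈20.222332
n=6: y≈20.222332, sp=4, e=sp−y≈-16.222332; I≈-9.934612, D=e−e_prev≈-31.055790; u=3/2·(-16.222332)+3/2·(-9.934612)+3/2·(-31.055790)≈-85.819101; next y=-2/5·20.222332+1/4·(-85.819101)≈-29.543708
n=7: y≈-29.543708, sp=4, e=sp−y≈33.543708; I≈23.609096, D=e−e_prev≈49.766040; u=3/2·33.543708+3/2·23.609096+3/2·49.766040≈160.378266; next y=-2/5·(-29.543708)+1/4·160.378266≈51.912050
n=8: y≈51.912050, sp=4, e=sp−y≈-47.912050; I≈-24.302954, D=e−e_prev≈-81.455758; u=3/2·(-47.912050)+3/2·(-24.302954)+3/2·(-81.455758)≈-230.506142; next y=-2/5·51.912050+1/4·(-230.506142)≈-78.391355
n=9: y≈-78.391355, sp=4, e=sp−y≈82.391355; I≈58.088401, D=e−e_prev≈130.303405; u=3/2·82.391355+3/2·58.088401+3/2·130.303405≈406.174742; next y=-2/5·(-78.391355)+1/4·406.174742≈132.900228

0 -2 -9.000 0.000
1 -2 1.125 -2.250
2 -2 -17.316 1.181
3 -2 9.981 -4.801
4 -2 -36.268 4.416
5 4 63.556 -10.833
6 4 -85.819 20.222
7 4 160.378 -29.544
8 4 -230.506 51.912
9 4 406.175 -78.391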